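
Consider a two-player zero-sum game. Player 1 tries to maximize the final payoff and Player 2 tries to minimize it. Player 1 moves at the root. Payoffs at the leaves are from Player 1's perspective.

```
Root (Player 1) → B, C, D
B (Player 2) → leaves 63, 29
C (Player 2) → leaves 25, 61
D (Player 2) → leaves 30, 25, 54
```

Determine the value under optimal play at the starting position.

29

B (Player 2): min(63, 29) = 29
C (Player 2): min(25, 61) = 25
D (Player 2): min(30, 25, 54) = 25
Root (Player 1): max(29, 25, 25) = 29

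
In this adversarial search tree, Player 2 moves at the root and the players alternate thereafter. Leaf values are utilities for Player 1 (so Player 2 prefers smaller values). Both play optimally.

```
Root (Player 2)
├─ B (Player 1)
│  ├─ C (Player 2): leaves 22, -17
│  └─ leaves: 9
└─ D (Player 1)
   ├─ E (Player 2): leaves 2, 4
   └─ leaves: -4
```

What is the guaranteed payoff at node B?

C: min(22, -17) = -17
B: max(-17, 9) = 9

9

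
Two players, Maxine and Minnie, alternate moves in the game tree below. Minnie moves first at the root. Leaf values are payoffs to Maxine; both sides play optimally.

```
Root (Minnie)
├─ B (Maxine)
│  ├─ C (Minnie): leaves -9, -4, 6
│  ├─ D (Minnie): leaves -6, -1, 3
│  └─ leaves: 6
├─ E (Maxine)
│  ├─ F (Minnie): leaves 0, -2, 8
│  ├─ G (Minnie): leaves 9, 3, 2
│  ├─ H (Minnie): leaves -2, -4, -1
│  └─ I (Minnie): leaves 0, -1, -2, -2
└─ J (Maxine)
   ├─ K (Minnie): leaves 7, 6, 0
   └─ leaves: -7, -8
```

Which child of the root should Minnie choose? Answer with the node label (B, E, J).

J

C (Minnie): min(-9, -4, 6) = -9
D (Minnie): min(-6, -1, 3) = -6
B (Maxine): max(-9, -6, 6) = 6
F (Minnie): min(0, -2, 8) = -2
G (Minnie): min(9, 3, 2) = 2
H (Minnie): min(-2, -4, -1) = -4
I (Minnie): min(0, -1, -2, -2) = -2
E (Maxine): max(-2, 2, -4, -2) = 2
K (Minnie): min(7, 6, 0) = 0
J (Maxine): max(0, -7, -8) = 0
Root (Minnie): min(6, 2, 0) = 0
Minnie picks the child with the lowest value: J (value 0).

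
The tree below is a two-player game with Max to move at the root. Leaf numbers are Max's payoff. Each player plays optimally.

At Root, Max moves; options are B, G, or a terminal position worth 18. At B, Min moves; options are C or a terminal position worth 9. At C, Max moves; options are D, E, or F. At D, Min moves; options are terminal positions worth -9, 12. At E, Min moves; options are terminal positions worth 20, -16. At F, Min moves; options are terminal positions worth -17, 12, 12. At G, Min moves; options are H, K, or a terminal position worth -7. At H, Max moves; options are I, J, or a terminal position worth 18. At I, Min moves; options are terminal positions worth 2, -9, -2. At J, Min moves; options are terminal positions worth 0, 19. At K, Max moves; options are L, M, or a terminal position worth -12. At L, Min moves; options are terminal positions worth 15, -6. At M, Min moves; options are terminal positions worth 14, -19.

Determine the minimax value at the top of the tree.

18

D (Min): min(-9, 12) = -9
E (Min): min(20, -16) = -16
F (Min): min(-17, 12, 12) = -17
C (Max): max(-9, -16, -17) = -9
B (Min): min(-9, 9) = -9
I (Min): min(2, -9, -2) = -9
J (Min): min(0, 19) = 0
H (Max): max(-9, 0, 18) = 18
L (Min): min(15, -6) = -6
M (Min): min(14, -19) = -19
K (Max): max(-6, -19, -12) = -6
G (Min): min(18, -6, -7) = -7
Root (Max): max(-9, -7, 18) = 18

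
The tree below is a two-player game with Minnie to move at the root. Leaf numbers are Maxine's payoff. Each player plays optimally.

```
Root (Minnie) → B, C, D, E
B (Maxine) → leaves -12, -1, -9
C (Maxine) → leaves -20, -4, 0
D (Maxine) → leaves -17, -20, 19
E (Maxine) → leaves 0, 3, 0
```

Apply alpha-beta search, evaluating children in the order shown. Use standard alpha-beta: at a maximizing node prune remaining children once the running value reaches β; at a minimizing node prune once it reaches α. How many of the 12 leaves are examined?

10

B [α=-∞,β=+∞]: v=-1
C [α=-∞,β=-1]: v=0
D [α=-∞,β=-1]: v=19
E [α=-∞,β=-1]: v=0 after child 1 ≥ β → β-cutoff, skip 2
Root [α=-∞,β=+∞]: v=-1
Leaves evaluated: 10 of 12.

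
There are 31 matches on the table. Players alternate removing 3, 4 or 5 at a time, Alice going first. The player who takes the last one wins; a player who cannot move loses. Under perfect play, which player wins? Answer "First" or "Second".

Mark each pile size as W (mover wins) or L (mover loses):
i:   0  1  2  3  4  5  6  7  8  9 10 11 12 13 14 15 16 17 18 19 20 21 22 23 24 25 26 27 28 29 30 31
     L  L  L  W  W  W  W  W  L  L  L  W  W  W  W  W  L  L  L  W  W  W  W  W  L  L  L  W  W  W  W  W
Position 31 is W, so the first player wins.

First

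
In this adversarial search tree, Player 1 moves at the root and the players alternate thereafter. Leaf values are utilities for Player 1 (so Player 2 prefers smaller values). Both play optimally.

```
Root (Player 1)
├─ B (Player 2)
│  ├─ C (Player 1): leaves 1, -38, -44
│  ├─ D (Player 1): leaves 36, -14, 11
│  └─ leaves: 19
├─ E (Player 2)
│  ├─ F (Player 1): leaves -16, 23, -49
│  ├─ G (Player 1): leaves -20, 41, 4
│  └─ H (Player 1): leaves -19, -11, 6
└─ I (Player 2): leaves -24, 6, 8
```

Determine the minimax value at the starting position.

6

C (Player 1): max(1, -38, -44) = 1
D (Player 1): max(36, -14, 11) = 36
B (Player 2): min(1, 36, 19) = 1
F (Player 1): max(-16, 23, -49) = 23
G (Player 1): max(-20, 41, 4) = 41
H (Player 1): max(-19, -11, 6) = 6
E (Player 2): min(23, 41, 6) = 6
I (Player 2): min(-24, 6, 8) = -24
Root (Player 1): max(1, 6, -24) = 6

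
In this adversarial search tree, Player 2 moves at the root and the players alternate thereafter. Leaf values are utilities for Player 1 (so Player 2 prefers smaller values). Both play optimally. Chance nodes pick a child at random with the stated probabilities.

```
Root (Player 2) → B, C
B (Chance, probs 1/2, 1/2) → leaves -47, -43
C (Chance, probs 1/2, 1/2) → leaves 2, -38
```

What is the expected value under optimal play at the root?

-45

B (Chance): 1/2·-47 + 1/2·-43 = -45
C (Chance): 1/2·2 + 1/2·-38 = -18
Root (Player 2): min(-45, -18) = -45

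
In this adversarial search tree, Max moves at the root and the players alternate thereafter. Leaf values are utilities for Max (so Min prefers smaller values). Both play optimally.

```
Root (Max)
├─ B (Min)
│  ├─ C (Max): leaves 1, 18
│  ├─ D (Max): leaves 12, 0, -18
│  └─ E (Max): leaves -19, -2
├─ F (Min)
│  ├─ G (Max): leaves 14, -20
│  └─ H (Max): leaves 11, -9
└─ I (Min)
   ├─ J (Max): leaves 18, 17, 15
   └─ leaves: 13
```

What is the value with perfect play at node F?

11

G: max(14, -20) = 14
H: max(11, -9) = 11
F: min(14, 11) = 11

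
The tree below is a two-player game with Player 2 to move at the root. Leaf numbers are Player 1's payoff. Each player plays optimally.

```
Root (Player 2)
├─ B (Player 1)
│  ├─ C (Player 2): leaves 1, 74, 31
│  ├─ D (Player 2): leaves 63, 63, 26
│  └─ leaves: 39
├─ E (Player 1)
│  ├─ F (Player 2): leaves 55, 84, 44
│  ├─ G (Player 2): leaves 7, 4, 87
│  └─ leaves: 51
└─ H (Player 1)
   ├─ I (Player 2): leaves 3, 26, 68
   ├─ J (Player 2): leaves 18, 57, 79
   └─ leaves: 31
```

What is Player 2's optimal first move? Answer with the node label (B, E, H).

H

C (Player 2): min(1, 74, 31) = 1
D (Player 2): min(63, 63, 26) = 26
B (Player 1): max(1, 26, 39) = 39
F (Player 2): min(55, 84, 44) = 44
G (Player 2): min(7, 4, 87) = 4
E (Player 1): max(44, 4, 51) = 51
I (Player 2): min(3, 26, 68) = 3
J (Player 2): min(18, 57, 79) = 18
H (Player 1): max(3, 18, 31) = 31
Root (Player 2): min(39, 51, 31) = 31
Player 2 picks the child with the lowest value: H (value 31).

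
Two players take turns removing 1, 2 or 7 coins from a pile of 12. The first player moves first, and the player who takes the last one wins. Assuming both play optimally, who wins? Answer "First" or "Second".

Second

W/L table (W = player to move can force a win):
i:   0  1  2  3  4  5  6  7  8  9 10 11 12
     L  W  W  L  W  W  L  W  W  L  W  W  L
Position 12 is L, so the second player wins.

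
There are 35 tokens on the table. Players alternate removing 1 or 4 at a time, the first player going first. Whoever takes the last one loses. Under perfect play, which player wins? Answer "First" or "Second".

i:   0  1  2  3  4  5  6  7  8  9 10 11 12 13 14 15 16 17 18 19 20 21 22 23 24 25 26 27 28 29 30 31 32 33 34 35
     W  L  W  L  W  W  L  W  L  W  W  L  W  L  W  W  L  W  L  W  W  L  W  L  W  W  L  W  L  W  W  L  W  L  W  W
Position 35 is W, so the first player wins.

First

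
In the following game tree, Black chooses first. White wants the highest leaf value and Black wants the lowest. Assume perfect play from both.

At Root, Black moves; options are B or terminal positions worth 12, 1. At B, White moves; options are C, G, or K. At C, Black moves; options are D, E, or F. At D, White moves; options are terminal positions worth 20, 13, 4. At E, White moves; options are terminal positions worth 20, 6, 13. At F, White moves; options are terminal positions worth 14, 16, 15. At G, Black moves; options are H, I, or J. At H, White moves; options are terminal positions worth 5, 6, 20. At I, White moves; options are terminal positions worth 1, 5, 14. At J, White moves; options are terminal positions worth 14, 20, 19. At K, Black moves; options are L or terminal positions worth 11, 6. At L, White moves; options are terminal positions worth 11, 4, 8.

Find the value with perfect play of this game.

1

D (White): max(20, 13, 4) = 20
E (White): max(20, 6, 13) = 20
F (White): max(14, 16, 15) = 16
C (Black): min(20, 20, 16) = 16
H (White): max(5, 6, 20) = 20
I (White): max(1, 5, 14) = 14
J (White): max(14, 20, 19) = 20
G (Black): min(20, 14, 20) = 14
L (White): max(11, 4, 8) = 11
K (Black): min(11, 11, 6) = 6
B (White): max(16, 14, 6) = 16
Root (Black): min(16, 12, 1) = 1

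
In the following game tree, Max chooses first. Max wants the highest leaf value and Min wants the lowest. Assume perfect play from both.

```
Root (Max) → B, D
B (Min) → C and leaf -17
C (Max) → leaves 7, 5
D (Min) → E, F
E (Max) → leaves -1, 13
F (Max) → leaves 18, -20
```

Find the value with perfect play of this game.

C (Max): max(7, 5) = 7
B (Min): min(7, -17) = -17
E (Max): max(-1, 13) = 13
F (Max): max(18, -20) = 18
D (Min): min(13, 18) = 13
Root (Max): max(-17, 13) = 13

13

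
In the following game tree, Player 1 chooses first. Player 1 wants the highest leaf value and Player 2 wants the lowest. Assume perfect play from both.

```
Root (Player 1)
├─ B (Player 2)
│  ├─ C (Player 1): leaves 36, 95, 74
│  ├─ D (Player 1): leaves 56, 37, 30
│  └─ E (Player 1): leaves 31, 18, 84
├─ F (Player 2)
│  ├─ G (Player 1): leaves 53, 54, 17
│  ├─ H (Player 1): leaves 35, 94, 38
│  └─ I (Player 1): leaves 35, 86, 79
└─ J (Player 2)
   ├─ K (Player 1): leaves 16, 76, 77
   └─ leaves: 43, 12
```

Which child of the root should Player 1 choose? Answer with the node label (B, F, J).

C (Player 1): max(36, 95, 74) = 95
D (Player 1): max(56, 37, 30) = 56
E (Player 1): max(31, 18, 84) = 84
B (Player 2): min(95, 56, 84) = 56
G (Player 1): max(53, 54, 17) = 54
H (Player 1): max(35, 94, 38) = 94
I (Player 1): max(35, 86, 79) = 86
F (Player 2): min(54, 94, 86) = 54
K (Player 1): max(16, 76, 77) = 77
J (Player 2): min(77, 43, 12) = 12
Root (Player 1): max(56, 54, 12) = 56
Player 1 picks the child with the highest value: B (value 56).

B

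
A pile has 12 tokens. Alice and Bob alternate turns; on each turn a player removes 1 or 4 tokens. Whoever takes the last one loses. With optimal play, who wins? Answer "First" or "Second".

W/L table (W = player to move can force a win):
i:   0  1  2  3  4  5  6  7  8  9 10 11 12
     W  L  W  L  W  W  L  W  L  W  W  L  W
Position 12 is W, so the first player wins.

First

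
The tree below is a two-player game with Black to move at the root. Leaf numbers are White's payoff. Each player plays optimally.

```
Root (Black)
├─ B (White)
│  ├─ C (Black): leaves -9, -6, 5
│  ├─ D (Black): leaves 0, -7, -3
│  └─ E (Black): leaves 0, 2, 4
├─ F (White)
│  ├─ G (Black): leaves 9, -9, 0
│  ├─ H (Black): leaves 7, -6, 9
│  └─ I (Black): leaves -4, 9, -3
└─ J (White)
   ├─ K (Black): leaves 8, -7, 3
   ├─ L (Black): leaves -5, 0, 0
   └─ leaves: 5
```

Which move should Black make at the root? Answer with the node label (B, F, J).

F

C (Black): min(-9, -6, 5) = -9
D (Black): min(0, -7, -3) = -7
E (Black): min(0, 2, 4) = 0
B (White): max(-9, -7, 0) = 0
G (Black): min(9, -9, 0) = -9
H (Black): min(7, -6, 9) = -6
I (Black): min(-4, 9, -3) = -4
F (White): max(-9, -6, -4) = -4
K (Black): min(8, -7, 3) = -7
L (Black): min(-5, 0, 0) = -5
J (White): max(-7, -5, 5) = 5
Root (Black): min(0, -4, 5) = -4
Black picks the child with the lowest value: F (value -4).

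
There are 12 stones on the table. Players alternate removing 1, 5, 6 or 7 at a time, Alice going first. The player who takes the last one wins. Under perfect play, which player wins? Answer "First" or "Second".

Mark each pile size as W (mover wins) or L (mover loses):
i:   0  1  2  3  4  5  6  7  8  9 10 11 12
     L  W  L  W  L  W  W  W  W  W  W  W  L
Position 12 is L, so the second player wins.

Second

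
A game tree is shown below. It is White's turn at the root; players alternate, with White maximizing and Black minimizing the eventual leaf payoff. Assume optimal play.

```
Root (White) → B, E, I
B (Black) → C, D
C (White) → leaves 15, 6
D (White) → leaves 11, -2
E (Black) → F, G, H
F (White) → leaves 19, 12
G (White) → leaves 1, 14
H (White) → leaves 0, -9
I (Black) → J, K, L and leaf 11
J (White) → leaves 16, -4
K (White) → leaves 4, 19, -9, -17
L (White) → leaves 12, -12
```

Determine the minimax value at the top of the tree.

C (White): max(15, 6) = 15
D (White): max(11, -2) = 11
B (Black): min(15, 11) = 11
F (White): max(19, 12) = 19
G (White): max(1, 14) = 14
H (White): max(0, -9) = 0
E (Black): min(19, 14, 0) = 0
J (White): max(16, -4) = 16
K (White): max(4, 19, -9, -17) = 19
L (White): max(12, -12) = 12
I (Black): min(16, 19, 12, 11) = 11
Root (White): max(11, 0, 11) = 11

11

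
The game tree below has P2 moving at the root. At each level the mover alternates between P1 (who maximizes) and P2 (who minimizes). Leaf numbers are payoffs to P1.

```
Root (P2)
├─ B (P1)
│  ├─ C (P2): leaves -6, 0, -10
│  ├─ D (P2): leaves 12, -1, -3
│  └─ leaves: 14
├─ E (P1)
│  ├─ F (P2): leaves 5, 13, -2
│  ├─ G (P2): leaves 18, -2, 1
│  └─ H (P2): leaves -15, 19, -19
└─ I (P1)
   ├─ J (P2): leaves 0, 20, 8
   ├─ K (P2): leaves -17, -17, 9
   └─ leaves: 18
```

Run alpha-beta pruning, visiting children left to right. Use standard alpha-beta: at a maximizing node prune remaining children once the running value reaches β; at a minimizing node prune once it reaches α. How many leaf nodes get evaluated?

C [α=-∞,β=+∞]: v=-10
D [α=-10,β=+∞]: v=-3
B [α=-∞,β=+∞]: v=14
F [α=-∞,β=14]: v=-2
G [α=-2,β=14]: v=-2 after child 2 ≤ α → α-cutoff, skip 1
H [α=-2,β=14]: v=-15 after child 1 ≤ α → α-cutoff, skip 2
E [α=-∞,β=14]: v=-2
J [α=-∞,β=-2]: v=0
I [α=-∞,β=-2]: v=0 after child 1 ≥ β → β-cutoff, skip 2
Root [α=-∞,β=+∞]: v=-2
Leaves evaluated: 16 of 23.

16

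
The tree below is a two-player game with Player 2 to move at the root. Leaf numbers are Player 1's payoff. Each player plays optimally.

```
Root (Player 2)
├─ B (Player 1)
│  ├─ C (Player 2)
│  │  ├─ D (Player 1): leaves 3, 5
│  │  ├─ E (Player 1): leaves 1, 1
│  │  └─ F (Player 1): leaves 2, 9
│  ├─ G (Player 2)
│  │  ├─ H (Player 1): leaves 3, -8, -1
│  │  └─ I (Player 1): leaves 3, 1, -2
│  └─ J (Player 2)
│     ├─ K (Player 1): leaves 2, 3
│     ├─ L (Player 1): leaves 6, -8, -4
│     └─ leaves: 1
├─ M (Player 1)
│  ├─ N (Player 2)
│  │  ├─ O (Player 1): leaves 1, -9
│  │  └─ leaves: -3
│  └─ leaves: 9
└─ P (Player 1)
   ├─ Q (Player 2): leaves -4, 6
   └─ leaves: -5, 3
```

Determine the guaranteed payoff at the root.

3

D (Player 1): max(3, 5) = 5
E (Player 1): max(1, 1) = 1
F (Player 1): max(2, 9) = 9
C (Player 2): min(5, 1, 9) = 1
H (Player 1): max(3, -8, -1) = 3
I (Player 1): max(3, 1, -2) = 3
G (Player 2): min(3, 3) = 3
K (Player 1): max(2, 3) = 3
L (Player 1): max(6, -8, -4) = 6
J (Player 2): min(3, 6, 1) = 1
B (Player 1): max(1, 3, 1) = 3
O (Player 1): max(1, -9) = 1
N (Player 2): min(1, -3) = -3
M (Player 1): max(-3, 9) = 9
Q (Player 2): min(-4, 6) = -4
P (Player 1): max(-4, -5, 3) = 3
Root (Player 2): min(3, 9, 3) = 3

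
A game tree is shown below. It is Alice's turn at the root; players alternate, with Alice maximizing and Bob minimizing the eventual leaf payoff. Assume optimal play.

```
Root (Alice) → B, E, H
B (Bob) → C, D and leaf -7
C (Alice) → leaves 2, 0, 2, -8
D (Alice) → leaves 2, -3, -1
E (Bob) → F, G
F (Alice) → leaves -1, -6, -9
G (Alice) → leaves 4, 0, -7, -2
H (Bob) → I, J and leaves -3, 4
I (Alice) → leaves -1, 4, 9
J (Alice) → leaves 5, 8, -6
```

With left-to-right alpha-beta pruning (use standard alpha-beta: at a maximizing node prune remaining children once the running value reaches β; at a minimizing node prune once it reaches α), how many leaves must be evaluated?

C [α=-∞,β=+∞]: v=2
D [α=-∞,β=2]: v=2 after child 1 ≥ β → β-cutoff, skip 2
B [α=-∞,β=+∞]: v=-7
F [α=-7,β=+∞]: v=-1
G [α=-7,β=-1]: v=4 after child 1 ≥ β → β-cutoff, skip 3
E [α=-7,β=+∞]: v=-1
I [α=-1,β=+∞]: v=9
J [α=-1,β=9]: v=8
H [α=-1,β=+∞]: v=-3 after child 3 ≤ α → α-cutoff, skip 1
Root [α=-∞,β=+∞]: v=-1
Leaves evaluated: 17 of 23.

17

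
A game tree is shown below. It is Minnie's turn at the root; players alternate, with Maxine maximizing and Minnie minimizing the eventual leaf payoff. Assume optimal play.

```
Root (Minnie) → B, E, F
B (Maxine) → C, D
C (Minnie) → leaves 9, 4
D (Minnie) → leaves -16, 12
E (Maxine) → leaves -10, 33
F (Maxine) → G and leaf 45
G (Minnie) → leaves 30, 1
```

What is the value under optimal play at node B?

4

C: min(9, 4) = 4
D: min(-16, 12) = -16
B: max(4, -16) = 4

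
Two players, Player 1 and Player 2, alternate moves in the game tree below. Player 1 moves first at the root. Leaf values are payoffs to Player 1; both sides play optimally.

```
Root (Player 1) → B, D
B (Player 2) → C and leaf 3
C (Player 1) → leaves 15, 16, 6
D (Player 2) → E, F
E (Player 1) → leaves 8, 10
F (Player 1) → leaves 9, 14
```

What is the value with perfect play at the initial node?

C (Player 1): max(15, 16, 6) = 16
B (Player 2): min(16, 3) = 3
E (Player 1): max(8, 10) = 10
F (Player 1): max(9, 14) = 14
D (Player 2): min(10, 14) = 10
Root (Player 1): max(3, 10) = 10

10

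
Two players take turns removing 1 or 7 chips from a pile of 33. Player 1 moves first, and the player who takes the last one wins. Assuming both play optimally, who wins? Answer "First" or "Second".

First

Compute winning (W) and losing (L) positions by backward induction:
i:   0  1  2  3  4  5  6  7  8  9 10 11 12 13 14 15 16 17 18 19 20 21 22 23 24 25 26 27 28 29 30 31 32 33
     L  W  L  W  L  W  L  W  L  W  L  W  L  W  L  W  L  W  L  W  L  W  L  W  L  W  L  W  L  W  L  W  L  W
Position 33 is W, so the first player wins.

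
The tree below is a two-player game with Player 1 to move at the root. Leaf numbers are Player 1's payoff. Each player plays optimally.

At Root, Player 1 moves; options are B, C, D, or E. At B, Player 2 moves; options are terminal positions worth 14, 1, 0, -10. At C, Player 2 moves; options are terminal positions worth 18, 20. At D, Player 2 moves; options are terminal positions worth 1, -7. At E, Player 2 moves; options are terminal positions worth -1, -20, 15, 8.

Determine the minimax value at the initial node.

B (Player 2): min(14, 1, 0, -10) = -10
C (Player 2): min(18, 20) = 18
D (Player 2): min(1, -7) = -7
E (Player 2): min(-1, -20, 15, 8) = -20
Root (Player 1): max(-10, 18, -7, -20) = 18

18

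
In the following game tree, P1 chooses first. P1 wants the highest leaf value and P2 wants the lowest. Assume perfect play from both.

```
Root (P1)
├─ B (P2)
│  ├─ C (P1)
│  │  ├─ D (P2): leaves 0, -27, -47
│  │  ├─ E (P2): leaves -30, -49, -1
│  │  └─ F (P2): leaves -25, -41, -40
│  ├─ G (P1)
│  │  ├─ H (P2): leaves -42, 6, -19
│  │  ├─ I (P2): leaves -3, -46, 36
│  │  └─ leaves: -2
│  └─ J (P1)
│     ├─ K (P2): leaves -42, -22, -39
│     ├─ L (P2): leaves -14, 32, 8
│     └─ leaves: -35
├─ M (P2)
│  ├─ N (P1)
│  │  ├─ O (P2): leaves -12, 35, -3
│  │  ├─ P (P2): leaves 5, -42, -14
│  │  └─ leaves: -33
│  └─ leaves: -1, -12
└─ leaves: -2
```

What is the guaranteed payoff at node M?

-12

O: min(-12, 35, -3) = -12
P: min(5, -42, -14) = -42
N: max(-12, -42, -33) = -12
M: min(-12, -1, -12) = -12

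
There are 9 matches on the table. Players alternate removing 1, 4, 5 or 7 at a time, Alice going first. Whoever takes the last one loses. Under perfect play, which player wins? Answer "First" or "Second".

Second

i:   0  1  2  3  4  5  6  7  8  9
     W  L  W  L  W  W  W  W  W  L
Position 9 is L, so the second player wins.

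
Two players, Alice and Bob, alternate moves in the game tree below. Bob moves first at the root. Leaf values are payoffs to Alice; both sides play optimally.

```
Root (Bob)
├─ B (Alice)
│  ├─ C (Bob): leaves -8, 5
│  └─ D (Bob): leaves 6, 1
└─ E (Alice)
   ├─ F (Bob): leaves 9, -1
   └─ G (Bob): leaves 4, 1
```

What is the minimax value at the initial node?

1

C (Bob): min(-8, 5) = -8
D (Bob): min(6, 1) = 1
B (Alice): max(-8, 1) = 1
F (Bob): min(9, -1) = -1
G (Bob): min(4, 1) = 1
E (Alice): max(-1, 1) = 1
Root (Bob): min(1, 1) = 1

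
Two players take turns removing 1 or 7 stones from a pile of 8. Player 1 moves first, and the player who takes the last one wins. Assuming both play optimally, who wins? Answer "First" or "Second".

Positions where the player to move wins (W) vs loses (L):
i:   0  1  2  3  4  5  6  7  8
     L  W  L  W  L  W  L  W  L
Position 8 is L, so the second player wins.

Second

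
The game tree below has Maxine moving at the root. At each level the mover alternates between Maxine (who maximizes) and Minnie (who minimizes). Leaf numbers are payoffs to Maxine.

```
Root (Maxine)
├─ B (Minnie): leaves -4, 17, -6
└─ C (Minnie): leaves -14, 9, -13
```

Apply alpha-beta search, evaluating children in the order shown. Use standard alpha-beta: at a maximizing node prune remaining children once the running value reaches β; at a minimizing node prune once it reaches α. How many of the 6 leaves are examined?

4

B [α=-∞,β=+∞]: v=-6
C [α=-6,β=+∞]: v=-14 after child 1 ≤ α → α-cutoff, skip 2
Root [α=-∞,β=+∞]: v=-6
Leaves evaluated: 4 of 6.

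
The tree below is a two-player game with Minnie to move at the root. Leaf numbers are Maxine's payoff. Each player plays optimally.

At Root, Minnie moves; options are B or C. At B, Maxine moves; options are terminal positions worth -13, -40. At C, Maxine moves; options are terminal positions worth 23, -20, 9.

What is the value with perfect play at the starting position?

-13

B (Maxine): max(-13, -40) = -13
C (Maxine): max(23, -20, 9) = 23
Root (Minnie): min(-13, 23) = -13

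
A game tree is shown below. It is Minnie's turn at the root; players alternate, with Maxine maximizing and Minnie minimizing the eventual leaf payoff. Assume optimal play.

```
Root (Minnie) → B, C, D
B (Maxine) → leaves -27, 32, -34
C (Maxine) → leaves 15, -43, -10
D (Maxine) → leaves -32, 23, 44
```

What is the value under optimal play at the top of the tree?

B (Maxine): max(-27, 32, -34) = 32
C (Maxine): max(15, -43, -10) = 15
D (Maxine): max(-32, 23, 44) = 44
Root (Minnie): min(32, 15, 44) = 15

15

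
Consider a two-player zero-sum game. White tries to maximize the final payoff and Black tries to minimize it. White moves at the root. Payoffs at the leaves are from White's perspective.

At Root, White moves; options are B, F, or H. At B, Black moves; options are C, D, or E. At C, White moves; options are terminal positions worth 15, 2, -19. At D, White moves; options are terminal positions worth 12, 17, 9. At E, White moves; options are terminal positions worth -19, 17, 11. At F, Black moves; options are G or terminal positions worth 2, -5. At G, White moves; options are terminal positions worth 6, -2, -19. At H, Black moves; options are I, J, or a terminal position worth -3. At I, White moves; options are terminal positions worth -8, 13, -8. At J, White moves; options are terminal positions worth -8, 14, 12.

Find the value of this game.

C (White): max(15, 2, -19) = 15
D (White): max(12, 17, 9) = 17
E (White): max(-19, 17, 11) = 17
B (Black): min(15, 17, 17) = 15
G (White): max(6, -2, -19) = 6
F (Black): min(6, 2, -5) = -5
I (White): max(-8, 13, -8) = 13
J (White): max(-8, 14, 12) = 14
H (Black): min(13, 14, -3) = -3
Root (White): max(15, -5, -3) = 15

15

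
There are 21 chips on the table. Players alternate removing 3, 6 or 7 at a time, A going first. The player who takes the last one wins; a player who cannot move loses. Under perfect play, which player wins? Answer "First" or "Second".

Mark each pile size as W (mover wins) or L (mover loses):
i:   0  1  2  3  4  5  6  7  8  9 10 11 12 13 14 15 16 17 18 19 20 21
     L  L  L  W  W  W  W  W  W  W  L  L  L  W  W  W  W  W  W  W  L  L
Position 21 is L, so the second player wins.

Second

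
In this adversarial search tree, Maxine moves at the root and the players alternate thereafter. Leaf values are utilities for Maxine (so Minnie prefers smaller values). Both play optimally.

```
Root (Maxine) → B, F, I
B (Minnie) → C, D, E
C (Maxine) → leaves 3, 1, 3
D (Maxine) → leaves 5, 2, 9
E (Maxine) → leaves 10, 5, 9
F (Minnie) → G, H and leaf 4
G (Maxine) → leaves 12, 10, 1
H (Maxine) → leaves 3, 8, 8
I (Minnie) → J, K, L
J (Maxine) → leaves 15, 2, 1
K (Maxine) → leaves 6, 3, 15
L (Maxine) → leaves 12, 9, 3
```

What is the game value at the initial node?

12

C (Maxine): max(3, 1, 3) = 3
D (Maxine): max(5, 2, 9) = 9
E (Maxine): max(10, 5, 9) = 10
B (Minnie): min(3, 9, 10) = 3
G (Maxine): max(12, 10, 1) = 12
H (Maxine): max(3, 8, 8) = 8
F (Minnie): min(12, 8, 4) = 4
J (Maxine): max(15, 2, 1) = 15
K (Maxine): max(6, 3, 15) = 15
L (Maxine): max(12, 9, 3) = 12
I (Minnie): min(15, 15, 12) = 12
Root (Maxine): max(3, 4, 12) = 12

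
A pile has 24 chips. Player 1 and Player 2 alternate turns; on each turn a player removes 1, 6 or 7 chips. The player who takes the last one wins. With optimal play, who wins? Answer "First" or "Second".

Positions where the player to move wins (W) vs loses (L):
i:   0  1  2  3  4  5  6  7  8  9 10 11 12 13 14 15 16 17 18 19 20 21 22 23 24
     L  W  L  W  L  W  W  W  W  W  W  W  L  W  L  W  L  W  W  W  W  W  W  W  L
Position 24 is L, so the second player wins.

Second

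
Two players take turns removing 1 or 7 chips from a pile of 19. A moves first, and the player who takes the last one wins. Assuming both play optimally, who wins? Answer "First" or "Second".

i:   0  1  2  3  4  5  6  7  8  9 10 11 12 13 14 15 16 17 18 19
     L  W  L  W  L  W  L  W  L  W  L  W  L  W  L  W  L  W  L  W
Position 19 is W, so the first player wins.

First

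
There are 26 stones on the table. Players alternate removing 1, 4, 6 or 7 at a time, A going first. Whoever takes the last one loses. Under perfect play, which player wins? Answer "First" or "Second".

W/L table (W = player to move can force a win):
i:   0  1  2  3  4  5  6  7  8  9 10 11 12 13 14 15 16 17 18 19 20 21 22 23 24 25 26
     W  L  W  L  W  W  L  W  W  W  W  L  W  W  L  W  L  W  W  L  W  W  W  W  L  W  W
Position 26 is W, so the first player wins.

First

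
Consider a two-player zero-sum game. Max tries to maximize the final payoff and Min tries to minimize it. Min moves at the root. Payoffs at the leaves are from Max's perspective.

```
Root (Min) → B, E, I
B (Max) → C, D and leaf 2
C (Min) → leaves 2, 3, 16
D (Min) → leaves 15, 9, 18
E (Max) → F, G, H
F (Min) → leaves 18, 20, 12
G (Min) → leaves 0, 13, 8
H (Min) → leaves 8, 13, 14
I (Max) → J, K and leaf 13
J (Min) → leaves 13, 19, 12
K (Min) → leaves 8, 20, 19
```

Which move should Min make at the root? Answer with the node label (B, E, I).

B

C (Min): min(2, 3, 16) = 2
D (Min): min(15, 9, 18) = 9
B (Max): max(2, 9, 2) = 9
F (Min): min(18, 20, 12) = 12
G (Min): min(0, 13, 8) = 0
H (Min): min(8, 13, 14) = 8
E (Max): max(12, 0, 8) = 12
J (Min): min(13, 19, 12) = 12
K (Min): min(8, 20, 19) = 8
I (Max): max(12, 8, 13) = 13
Root (Min): min(9, 12, 13) = 9
Min picks the child with the lowest value: B (value 9).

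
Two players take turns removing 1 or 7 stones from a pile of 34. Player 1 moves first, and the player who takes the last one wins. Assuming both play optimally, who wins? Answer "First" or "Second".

Second

i:   0  1  2  3  4  5  6  7  8  9 10 11 12 13 14 15 16 17 18 19 20 21 22 23 24 25 26 27 28 29 30 31 32 33 34
     L  W  L  W  L  W  L  W  L  W  L  W  L  W  L  W  L  W  L  W  L  W  L  W  L  W  L  W  L  W  L  W  L  W  L
Position 34 is L, so the second player wins.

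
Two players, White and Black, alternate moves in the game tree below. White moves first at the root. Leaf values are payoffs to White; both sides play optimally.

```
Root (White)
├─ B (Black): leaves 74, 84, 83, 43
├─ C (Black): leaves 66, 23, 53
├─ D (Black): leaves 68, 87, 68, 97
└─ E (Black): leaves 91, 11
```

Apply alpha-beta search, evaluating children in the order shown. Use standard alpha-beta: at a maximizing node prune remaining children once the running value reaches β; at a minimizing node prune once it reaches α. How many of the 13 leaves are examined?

12

B [α=-∞,β=+∞]: v=43
C [α=43,β=+∞]: v=23 after child 2 ≤ α → α-cutoff, skip 1
D [α=43,β=+∞]: v=68
E [α=68,β=+∞]: v=11
Root [α=-∞,β=+∞]: v=68
Leaves evaluated: 12 of 13.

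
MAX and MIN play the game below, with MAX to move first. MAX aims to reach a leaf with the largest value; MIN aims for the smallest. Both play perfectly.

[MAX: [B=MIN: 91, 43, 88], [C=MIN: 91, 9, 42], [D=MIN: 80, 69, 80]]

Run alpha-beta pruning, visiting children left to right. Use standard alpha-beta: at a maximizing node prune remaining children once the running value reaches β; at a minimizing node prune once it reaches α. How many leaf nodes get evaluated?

B [α=-∞,β=+∞]: v=43
C [α=43,β=+∞]: v=9 after child 2 ≤ α → α-cutoff, skip 1
D [α=43,β=+∞]: v=69
Root [α=-∞,β=+∞]: v=69
Leaves evaluated: 8 of 9.

8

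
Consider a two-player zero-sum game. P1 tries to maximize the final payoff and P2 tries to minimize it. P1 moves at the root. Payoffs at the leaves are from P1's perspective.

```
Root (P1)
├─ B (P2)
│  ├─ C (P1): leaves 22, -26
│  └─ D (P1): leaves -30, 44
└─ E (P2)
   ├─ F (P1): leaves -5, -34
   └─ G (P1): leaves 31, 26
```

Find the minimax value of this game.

C (P1): max(22, -26) = 22
D (P1): max(-30, 44) = 44
B (P2): min(22, 44) = 22
F (P1): max(-5, -34) = -5
G (P1): max(31, 26) = 31
E (P2): min(-5, 31) = -5
Root (P1): max(22, -5) = 22

22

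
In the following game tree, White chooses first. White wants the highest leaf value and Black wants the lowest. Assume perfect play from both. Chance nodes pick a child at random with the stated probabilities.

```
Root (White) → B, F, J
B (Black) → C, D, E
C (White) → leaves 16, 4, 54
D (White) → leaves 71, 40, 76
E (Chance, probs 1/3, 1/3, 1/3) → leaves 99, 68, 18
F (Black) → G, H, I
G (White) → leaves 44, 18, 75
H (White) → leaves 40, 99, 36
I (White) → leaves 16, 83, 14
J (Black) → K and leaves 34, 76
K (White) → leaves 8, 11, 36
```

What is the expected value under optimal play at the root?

C (White): max(16, 4, 54) = 54
D (White): max(71, 40, 76) = 76
E (Chance): 1/3·99 + 1/3·68 + 1/3·18 = 61.67
B (Black): min(54, 76, 61.67) = 54
G (White): max(44, 18, 75) = 75
H (White): max(40, 99, 36) = 99
I (White): max(16, 83, 14) = 83
F (Black): min(75, 99, 83) = 75
K (White): max(8, 11, 36) = 36
J (Black): min(36, 34, 76) = 34
Root (White): max(54, 75, 34) = 75

75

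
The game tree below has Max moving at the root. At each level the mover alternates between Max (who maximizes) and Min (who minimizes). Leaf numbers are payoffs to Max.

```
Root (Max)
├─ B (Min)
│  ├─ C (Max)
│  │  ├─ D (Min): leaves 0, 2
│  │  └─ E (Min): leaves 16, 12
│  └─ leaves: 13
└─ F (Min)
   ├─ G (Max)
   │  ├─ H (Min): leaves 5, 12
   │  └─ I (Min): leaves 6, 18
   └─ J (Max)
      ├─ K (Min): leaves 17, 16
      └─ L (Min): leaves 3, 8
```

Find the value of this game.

D (Min): min(0, 2) = 0
E (Min): min(16, 12) = 12
C (Max): max(0, 12) = 12
B (Min): min(12, 13) = 12
H (Min): min(5, 12) = 5
I (Min): min(6, 18) = 6
G (Max): max(5, 6) = 6
K (Min): min(17, 16) = 16
L (Min): min(3, 8) = 3
J (Max): max(16, 3) = 16
F (Min): min(6, 16) = 6
Root (Max): max(12, 6) = 12

12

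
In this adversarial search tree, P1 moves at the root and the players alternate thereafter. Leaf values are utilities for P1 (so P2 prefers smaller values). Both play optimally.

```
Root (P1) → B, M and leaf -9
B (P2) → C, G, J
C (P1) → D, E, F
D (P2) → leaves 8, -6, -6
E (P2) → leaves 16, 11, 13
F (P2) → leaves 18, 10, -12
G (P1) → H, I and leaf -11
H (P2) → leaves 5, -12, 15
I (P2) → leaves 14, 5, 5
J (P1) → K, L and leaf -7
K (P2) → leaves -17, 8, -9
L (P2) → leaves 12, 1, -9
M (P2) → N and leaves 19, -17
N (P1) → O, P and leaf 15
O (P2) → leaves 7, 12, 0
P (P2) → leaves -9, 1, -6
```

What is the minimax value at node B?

-7

D: min(8, -6, -6) = -6
E: min(16, 11, 13) = 11
F: min(18, 10, -12) = -12
C: max(-6, 11, -12) = 11
H: min(5, -12, 15) = -12
I: min(14, 5, 5) = 5
G: max(-12, 5, -11) = 5
K: min(-17, 8, -9) = -17
L: min(12, 1, -9) = -9
J: max(-17, -9, -7) = -7
B: min(11, 5, -7) = -7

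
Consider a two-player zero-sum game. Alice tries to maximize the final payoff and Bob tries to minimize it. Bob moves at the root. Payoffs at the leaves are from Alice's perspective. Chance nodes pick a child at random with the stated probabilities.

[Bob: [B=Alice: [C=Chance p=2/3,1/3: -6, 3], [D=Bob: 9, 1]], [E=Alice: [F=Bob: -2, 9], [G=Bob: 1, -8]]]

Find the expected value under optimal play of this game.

C (Chance): 2/3·-6 + 1/3·3 = -3
D (Bob): min(9, 1) = 1
B (Alice): max(-3, 1) = 1
F (Bob): min(-2, 9) = -2
G (Bob): min(1, -8) = -8
E (Alice): max(-2, -8) = -2
Root (Bob): min(1, -2) = -2

-2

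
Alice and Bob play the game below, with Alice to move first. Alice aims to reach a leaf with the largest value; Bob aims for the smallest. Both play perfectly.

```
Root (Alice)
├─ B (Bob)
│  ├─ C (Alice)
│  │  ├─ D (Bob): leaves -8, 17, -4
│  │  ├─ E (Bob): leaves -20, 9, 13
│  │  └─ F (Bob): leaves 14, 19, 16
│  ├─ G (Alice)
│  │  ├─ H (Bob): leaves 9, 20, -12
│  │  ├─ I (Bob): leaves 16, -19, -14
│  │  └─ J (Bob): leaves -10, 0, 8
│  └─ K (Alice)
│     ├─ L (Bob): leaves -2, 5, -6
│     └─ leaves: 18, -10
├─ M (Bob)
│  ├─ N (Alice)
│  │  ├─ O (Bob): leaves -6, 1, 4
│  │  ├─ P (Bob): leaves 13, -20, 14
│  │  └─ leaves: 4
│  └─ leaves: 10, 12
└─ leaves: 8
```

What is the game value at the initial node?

D (Bob): min(-8, 17, -4) = -8
E (Bob): min(-20, 9, 13) = -20
F (Bob): min(14, 19, 16) = 14
C (Alice): max(-8, -20, 14) = 14
H (Bob): min(9, 20, -12) = -12
I (Bob): min(16, -19, -14) = -19
J (Bob): min(-10, 0, 8) = -10
G (Alice): max(-12, -19, -10) = -10
L (Bob): min(-2, 5, -6) = -6
K (Alice): max(-6, 18, -10) = 18
B (Bob): min(14, -10, 18) = -10
O (Bob): min(-6, 1, 4) = -6
P (Bob): min(13, -20, 14) = -20
N (Alice): max(-6, -20, 4) = 4
M (Bob): min(4, 10, 12) = 4
Root (Alice): max(-10, 4, 8) = 8

8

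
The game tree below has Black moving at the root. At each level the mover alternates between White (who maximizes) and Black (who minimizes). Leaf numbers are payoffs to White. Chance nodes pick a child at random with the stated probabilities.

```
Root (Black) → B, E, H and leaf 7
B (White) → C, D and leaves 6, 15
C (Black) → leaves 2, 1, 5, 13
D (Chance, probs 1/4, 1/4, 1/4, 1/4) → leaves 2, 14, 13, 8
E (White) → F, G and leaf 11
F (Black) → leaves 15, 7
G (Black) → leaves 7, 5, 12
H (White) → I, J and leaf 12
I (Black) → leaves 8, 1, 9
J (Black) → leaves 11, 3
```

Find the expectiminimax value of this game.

7

C (Black): min(2, 1, 5, 13) = 1
D (Chance): 1/4·2 + 1/4·14 + 1/4·13 + 1/4·8 = 9.25
B (White): max(1, 9.25, 6, 15) = 15
F (Black): min(15, 7) = 7
G (Black): min(7, 5, 12) = 5
E (White): max(7, 5, 11) = 11
I (Black): min(8, 1, 9) = 1
J (Black): min(11, 3) = 3
H (White): max(1, 3, 12) = 12
Root (Black): min(15, 11, 12, 7) = 7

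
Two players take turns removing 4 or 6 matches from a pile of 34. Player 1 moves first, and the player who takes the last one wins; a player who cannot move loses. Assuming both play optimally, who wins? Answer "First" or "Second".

First

i:   0  1  2  3  4  5  6  7  8  9 10 11 12 13 14 15 16 17 18 19 20 21 22 23 24 25 26 27 28 29 30 31 32 33 34
     L  L  L  L  W  W  W  W  W  W  L  L  L  L  W  W  W  W  W  W  L  L  L  L  W  W  W  W  W  W  L  L  L  L  W
Position 34 is W, so the first player wins.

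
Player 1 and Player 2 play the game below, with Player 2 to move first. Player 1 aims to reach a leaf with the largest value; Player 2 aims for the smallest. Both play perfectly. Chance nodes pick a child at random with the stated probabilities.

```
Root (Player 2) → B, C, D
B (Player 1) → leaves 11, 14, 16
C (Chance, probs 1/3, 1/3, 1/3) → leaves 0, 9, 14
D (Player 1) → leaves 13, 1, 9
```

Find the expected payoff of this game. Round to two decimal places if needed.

B (Player 1): max(11, 14, 16) = 16
C (Chance): 1/3·0 + 1/3·9 + 1/3·14 = 7.67
D (Player 1): max(13, 1, 9) = 13
Root (Player 2): min(16, 7.67, 13) = 7.67

7.67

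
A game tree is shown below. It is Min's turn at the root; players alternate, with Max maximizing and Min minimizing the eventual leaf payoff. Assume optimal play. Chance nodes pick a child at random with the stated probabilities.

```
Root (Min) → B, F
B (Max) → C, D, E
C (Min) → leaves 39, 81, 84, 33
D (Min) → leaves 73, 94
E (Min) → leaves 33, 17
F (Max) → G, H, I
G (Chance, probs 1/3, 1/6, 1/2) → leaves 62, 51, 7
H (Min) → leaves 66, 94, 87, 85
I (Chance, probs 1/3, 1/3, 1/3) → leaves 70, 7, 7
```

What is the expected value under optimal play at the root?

C (Min): min(39, 81, 84, 33) = 33
D (Min): min(73, 94) = 73
E (Min): min(33, 17) = 17
B (Max): max(33, 73, 17) = 73
G (Chance): 1/3·62 + 1/6·51 + 1/2·7 = 32.67
H (Min): min(66, 94, 87, 85) = 66
I (Chance): 1/3·70 + 1/3·7 + 1/3·7 = 28
F (Max): max(32.67, 66, 28) = 66
Root (Min): min(73, 66) = 66

66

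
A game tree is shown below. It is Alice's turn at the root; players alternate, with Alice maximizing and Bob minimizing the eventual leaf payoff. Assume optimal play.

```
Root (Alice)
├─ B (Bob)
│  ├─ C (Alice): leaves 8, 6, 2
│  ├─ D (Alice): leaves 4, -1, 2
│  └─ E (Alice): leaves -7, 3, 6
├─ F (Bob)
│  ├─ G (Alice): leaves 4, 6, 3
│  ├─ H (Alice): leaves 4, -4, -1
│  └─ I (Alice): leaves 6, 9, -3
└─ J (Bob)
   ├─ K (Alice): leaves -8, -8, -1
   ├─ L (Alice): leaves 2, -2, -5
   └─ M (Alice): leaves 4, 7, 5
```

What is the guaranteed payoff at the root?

4

C (Alice): max(8, 6, 2) = 8
D (Alice): max(4, -1, 2) = 4
E (Alice): max(-7, 3, 6) = 6
B (Bob): min(8, 4, 6) = 4
G (Alice): max(4, 6, 3) = 6
H (Alice): max(4, -4, -1) = 4
I (Alice): max(6, 9, -3) = 9
F (Bob): min(6, 4, 9) = 4
K (Alice): max(-8, -8, -1) = -1
L (Alice): max(2, -2, -5) = 2
M (Alice): max(4, 7, 5) = 7
J (Bob): min(-1, 2, 7) = -1
Root (Alice): max(4, 4, -1) = 4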